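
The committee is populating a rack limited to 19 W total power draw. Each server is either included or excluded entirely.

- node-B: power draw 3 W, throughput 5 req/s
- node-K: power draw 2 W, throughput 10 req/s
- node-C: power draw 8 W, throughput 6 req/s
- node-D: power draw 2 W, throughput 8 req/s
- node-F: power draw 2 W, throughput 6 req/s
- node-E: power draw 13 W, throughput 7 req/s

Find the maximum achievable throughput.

node-K + node-D + node-F + node-E: power draw 2 + 2 + 2 + 13 = 19 ≤ 19, throughput 10 + 8 + 6 + 7 = 31.
node-B + node-K + node-C + node-D + node-F: power draw 3 + 2 + 8 + 2 + 2 = 17 ≤ 19, throughput 5 + 10 + 6 + 8 + 6 = 35.
node-K + node-C + node-D + node-F: power draw 2 + 8 + 2 + 2 = 14 ≤ 19, throughput 10 + 6 + 8 + 6 = 30.
Best is node-B, node-K, node-C, node-D, and node-F with total throughput 35.

35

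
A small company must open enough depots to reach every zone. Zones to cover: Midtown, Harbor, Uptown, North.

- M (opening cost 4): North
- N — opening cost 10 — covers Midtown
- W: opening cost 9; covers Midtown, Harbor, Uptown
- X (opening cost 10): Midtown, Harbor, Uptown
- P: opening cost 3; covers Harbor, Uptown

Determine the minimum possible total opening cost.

13

Choose M and W: together they cover Midtown, Harbor, Uptown, North — every zone.
Total opening cost: 4 + 9 = 13.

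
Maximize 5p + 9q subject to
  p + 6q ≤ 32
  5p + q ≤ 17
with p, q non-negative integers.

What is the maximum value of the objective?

55

The continuous relaxation peaks at (2.41, 4.93) with value 56.45; rounding to a feasible lattice point costs some objective.
(p,q)=(2,5): 1·2+6·5=32≤32, 5·2+1·5=15≤17, objective 55.
(p,q)=(1,5): 1·1+6·5=31≤32, 5·1+1·5=10≤17, objective 50.
(p,q)=(2,4): 1·2+6·4=26≤32, 5·2+1·4=14≤17, objective 46.
No feasible integer point exceeds 55.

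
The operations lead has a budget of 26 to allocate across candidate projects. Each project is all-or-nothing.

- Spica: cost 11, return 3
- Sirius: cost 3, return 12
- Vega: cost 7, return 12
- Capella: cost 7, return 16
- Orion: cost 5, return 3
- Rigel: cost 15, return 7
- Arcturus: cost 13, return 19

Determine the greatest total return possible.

47

Sirius + Capella + Arcturus: cost 3 + 7 + 13 = 23 ≤ 26, return 12 + 16 + 19 = 47.
Sirius + Vega + Arcturus: cost 3 + 7 + 13 = 23 ≤ 26, return 12 + 12 + 19 = 43.
Sirius + Vega + Capella + Orion: cost 3 + 7 + 7 + 5 = 22 ≤ 26, return 12 + 12 + 16 + 3 = 43.
Best is Sirius, Capella, and Arcturus with total return 47.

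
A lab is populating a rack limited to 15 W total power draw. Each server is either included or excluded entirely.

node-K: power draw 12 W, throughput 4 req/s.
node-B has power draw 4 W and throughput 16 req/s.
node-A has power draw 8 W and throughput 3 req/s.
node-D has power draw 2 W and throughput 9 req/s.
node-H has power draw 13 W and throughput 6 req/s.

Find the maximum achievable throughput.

28

node-B + node-D: power draw 4 + 2 = 6 ≤ 15, throughput 16 + 9 = 25.
node-B + node-A: power draw 4 + 8 = 12 ≤ 15, throughput 16 + 3 = 19.
node-B + node-A + node-D: power draw 4 + 8 + 2 = 14 ≤ 15, throughput 16 + 3 + 9 = 28.
Best is node-B, node-A, and node-D with total throughput 28.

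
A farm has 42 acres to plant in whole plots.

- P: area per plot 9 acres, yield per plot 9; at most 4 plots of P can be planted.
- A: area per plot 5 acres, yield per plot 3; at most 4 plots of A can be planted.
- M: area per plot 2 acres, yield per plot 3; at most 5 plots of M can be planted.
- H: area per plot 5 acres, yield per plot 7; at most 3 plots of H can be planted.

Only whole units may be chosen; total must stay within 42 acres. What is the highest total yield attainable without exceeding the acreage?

51

3×P, 5×M, and 1×H: area 42 ≤ 42, yield 3·9 + 5·3 + 1·7 = 49.
2×P, 4×M, and 3×H: area 41 ≤ 42, yield 2·9 + 4·3 + 3·7 = 51.
Best is 51.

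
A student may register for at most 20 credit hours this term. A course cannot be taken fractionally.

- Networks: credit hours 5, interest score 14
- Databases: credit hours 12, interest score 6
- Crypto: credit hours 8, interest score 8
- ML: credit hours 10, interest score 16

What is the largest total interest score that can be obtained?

Allowing fractional choices, the relaxed optimum would be about 35.0, but courses are indivisible.
Networks + Crypto: credit hours 5 + 8 = 13 ≤ 20, interest score 14 + 8 = 22.
Crypto + ML: credit hours 8 + 10 = 18 ≤ 20, interest score 8 + 16 = 24.
Networks + ML: credit hours 5 + 10 = 15 ≤ 20, interest score 14 + 16 = 30.
Best is Networks and ML with total interest score 30.

30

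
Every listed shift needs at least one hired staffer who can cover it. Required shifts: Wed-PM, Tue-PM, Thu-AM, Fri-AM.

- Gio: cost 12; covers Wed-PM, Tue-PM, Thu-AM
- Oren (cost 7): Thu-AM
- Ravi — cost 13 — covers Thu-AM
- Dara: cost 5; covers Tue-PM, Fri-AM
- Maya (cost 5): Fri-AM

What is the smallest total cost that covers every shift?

Choose Gio and Dara: together they cover Wed-PM, Tue-PM, Thu-AM, Fri-AM — every shift.
Total cost: 12 + 5 = 17.
No cover costs less than 17.

17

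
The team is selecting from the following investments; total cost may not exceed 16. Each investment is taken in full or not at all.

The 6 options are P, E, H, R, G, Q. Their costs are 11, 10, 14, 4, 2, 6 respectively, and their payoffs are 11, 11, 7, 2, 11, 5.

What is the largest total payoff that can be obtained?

24

Take E, R, and G: cost 10 + 4 + 2 = 16 ≤ 16, payoff 11 + 2 + 11 = 24.
No other feasible combination does better.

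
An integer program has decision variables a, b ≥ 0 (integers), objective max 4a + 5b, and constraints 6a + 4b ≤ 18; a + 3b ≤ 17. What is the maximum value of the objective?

(a,b)=(0,4): 6·0+4·4=16≤18, 1·0+3·4=12≤17, objective 20.
(a,b)=(1,3): 6·1+4·3=18≤18, 1·1+3·3=10≤17, objective 19.
(a,b)=(0,3): 6·0+4·3=12≤18, 1·0+3·3=9≤17, objective 15.
No feasible integer point exceeds 20.

20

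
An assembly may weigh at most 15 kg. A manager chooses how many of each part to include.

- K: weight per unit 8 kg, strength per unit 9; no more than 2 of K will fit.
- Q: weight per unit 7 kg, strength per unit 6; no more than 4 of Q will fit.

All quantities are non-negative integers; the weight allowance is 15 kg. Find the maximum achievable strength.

15

This is a bounded integer knapsack.
K has the best ratio (9/8); taking only K gives at most 1×9 = 9 (stopped by the weight limit).
Mixing does better — 1×K and 1×Q: weight 15 ≤ 15, strength 1·9 + 1·6 = 15.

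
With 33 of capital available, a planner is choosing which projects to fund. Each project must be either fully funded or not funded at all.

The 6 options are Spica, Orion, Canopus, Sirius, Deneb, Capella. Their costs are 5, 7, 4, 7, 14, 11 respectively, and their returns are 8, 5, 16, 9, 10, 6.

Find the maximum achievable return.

43

Allowing fractional choices, the relaxed optimum would be about 45.1, but projects are indivisible.
Orion + Canopus + Sirius + Deneb: cost 7 + 4 + 7 + 14 = 32 ≤ 33, return 5 + 16 + 9 + 10 = 40.
Spica + Canopus + Sirius + Capella: cost 5 + 4 + 7 + 11 = 27 ≤ 33, return 8 + 16 + 9 + 6 = 39.
Spica + Canopus + Sirius + Deneb: cost 5 + 4 + 7 + 14 = 30 ≤ 33, return 8 + 16 + 9 + 10 = 43.
Best is Spica, Canopus, Sirius, and Deneb with total return 43.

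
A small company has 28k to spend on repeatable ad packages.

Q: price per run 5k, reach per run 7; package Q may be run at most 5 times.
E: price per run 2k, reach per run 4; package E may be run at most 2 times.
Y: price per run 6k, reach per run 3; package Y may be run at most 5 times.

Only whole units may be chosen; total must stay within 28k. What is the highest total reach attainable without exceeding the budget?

39

E has the best ratio (4/2); taking only E gives at most 2×4 = 8 (stopped by the supply cap of 2).
Mixing does better — 5×Q and 1×E: price 27 ≤ 28, reach 5·7 + 1·4 = 39.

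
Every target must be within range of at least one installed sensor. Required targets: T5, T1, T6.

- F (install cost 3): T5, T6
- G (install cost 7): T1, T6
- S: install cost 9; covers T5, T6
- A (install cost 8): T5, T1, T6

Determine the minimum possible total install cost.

8

The greedy cost-per-new-target heuristic would pick F and G for 10, but a cheaper cover exists.
A alone covers T5, T1, T6 — every target.
Total install cost: 8.
No cover costs less than 8.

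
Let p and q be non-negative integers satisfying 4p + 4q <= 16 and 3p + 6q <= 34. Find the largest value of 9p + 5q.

(p,q)=(4,0) is feasible, giving 36.
(p,q)=(3,1) is feasible, giving 32.
(p,q)=(3,0) is feasible, giving 27.
The best lattice point is (4,0), giving 36.

36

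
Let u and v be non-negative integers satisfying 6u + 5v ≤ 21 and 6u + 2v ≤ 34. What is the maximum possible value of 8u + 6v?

The continuous relaxation peaks at (3.5, 0) with value 28.00; rounding to a feasible lattice point costs some objective.
(u,v)=(1,3): 6·1+5·3=21≤21, 6·1+2·3=12≤34, objective 26.
(u,v)=(0,4): 6·0+5·4=20≤21, 6·0+2·4=8≤34, objective 24.
(u,v)=(3,0): 6·3+5·0=18≤21, 6·3+2·0=18≤34, objective 24.
The best lattice point is (1,3), giving 26.

26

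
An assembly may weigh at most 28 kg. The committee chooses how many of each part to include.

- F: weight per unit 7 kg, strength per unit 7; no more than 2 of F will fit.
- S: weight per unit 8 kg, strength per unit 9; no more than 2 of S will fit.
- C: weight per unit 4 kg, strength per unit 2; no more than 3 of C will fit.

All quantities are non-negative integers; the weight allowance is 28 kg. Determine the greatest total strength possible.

27

1×F and 2×S: weight 23 ≤ 28, strength 1·7 + 2·9 = 25.
1×F, 2×S, and 1×C: weight 27 ≤ 28, strength 1·7 + 2·9 + 1·2 = 27.
Best is 27.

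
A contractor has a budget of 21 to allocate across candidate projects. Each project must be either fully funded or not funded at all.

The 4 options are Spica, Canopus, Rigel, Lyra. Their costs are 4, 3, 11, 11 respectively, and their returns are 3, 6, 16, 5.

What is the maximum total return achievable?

This is an integer program with binary decision variables.
Spica + Canopus + Rigel: cost 4 + 3 + 11 = 18 ≤ 21, return 3 + 6 + 16 = 25.
Canopus + Rigel: cost 3 + 11 = 14 ≤ 21, return 6 + 16 = 22.
Best is Spica, Canopus, and Rigel with total return 25.

25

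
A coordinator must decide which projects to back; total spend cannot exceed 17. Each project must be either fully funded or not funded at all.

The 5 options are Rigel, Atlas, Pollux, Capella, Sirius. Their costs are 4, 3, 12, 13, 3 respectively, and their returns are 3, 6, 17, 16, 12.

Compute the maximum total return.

29

Take Pollux and Sirius: cost 12 + 3 = 15 ≤ 17, return 17 + 12 = 29.
No other feasible combination does better.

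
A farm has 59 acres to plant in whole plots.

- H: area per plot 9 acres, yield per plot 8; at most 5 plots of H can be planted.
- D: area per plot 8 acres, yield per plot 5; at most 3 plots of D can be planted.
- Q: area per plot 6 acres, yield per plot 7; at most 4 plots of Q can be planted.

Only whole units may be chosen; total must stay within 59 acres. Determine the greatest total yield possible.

3×H, 1×D, and 4×Q: area 59 ≤ 59, yield 3·8 + 1·5 + 4·7 = 57.
2×H, 2×D, and 4×Q: area 58 ≤ 59, yield 2·8 + 2·5 + 4·7 = 54.
Best is 57.

57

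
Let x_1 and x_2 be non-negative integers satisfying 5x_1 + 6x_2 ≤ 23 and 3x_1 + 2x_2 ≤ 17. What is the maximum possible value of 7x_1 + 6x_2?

Relaxing integrality, the LP optimum is 32.20 at (x_1,x_2) = (4.6, 0), which is not an integer point.
(x_1,x_2)=(4,0): 5·4+6·0=20≤23, 3·4+2·0=12≤17, objective 28.
(x_1,x_2)=(3,1): 5·3+6·1=21≤23, 3·3+2·1=11≤17, objective 27.
(x_1,x_2)=(3,0): 5·3+6·0=15≤23, 3·3+2·0=9≤17, objective 21.
Maximum is 28 at (x_1,x_2)=(4,0).

28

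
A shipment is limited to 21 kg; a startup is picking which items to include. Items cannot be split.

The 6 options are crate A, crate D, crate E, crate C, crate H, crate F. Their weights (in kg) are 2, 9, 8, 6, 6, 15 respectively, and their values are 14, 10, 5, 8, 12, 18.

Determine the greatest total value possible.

crate A + crate C + crate H: weight 2 + 6 + 6 = 14 ≤ 21, value 14 + 8 + 12 = 34.
crate A + crate D + crate H: weight 2 + 9 + 6 = 17 ≤ 21, value 14 + 10 + 12 = 36.
Best is crate A, crate D, and crate H with total value 36.

36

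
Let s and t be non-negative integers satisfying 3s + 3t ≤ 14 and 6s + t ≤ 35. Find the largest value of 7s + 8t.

32

Relaxing integrality, the LP optimum is 37.33 at (s,t) = (0, 4.67), which is not an integer point.
(s,t)=(0,4) is feasible, giving 32.
(s,t)=(1,3) is feasible, giving 31.
(s,t)=(0,3) is feasible, giving 24.
No feasible integer point exceeds 32.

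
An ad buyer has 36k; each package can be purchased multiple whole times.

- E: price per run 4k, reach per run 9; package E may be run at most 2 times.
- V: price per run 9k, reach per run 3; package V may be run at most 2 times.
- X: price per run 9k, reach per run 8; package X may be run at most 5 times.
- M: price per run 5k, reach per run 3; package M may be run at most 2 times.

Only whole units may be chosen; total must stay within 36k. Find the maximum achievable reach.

E has the best ratio (9/4); taking only E gives at most 2×9 = 18 (stopped by the supply cap of 2).
Mixing does better — 2×E and 3×X: price 35 ≤ 36, reach 2·9 + 3·8 = 42.

42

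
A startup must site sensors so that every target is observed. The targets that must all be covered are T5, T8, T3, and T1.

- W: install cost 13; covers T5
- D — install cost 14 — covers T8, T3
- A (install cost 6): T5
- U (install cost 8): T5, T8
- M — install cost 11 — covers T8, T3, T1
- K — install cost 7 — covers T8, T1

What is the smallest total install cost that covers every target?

The greedy cost-per-new-target heuristic would pick K, A, and M for 24, but a cheaper cover exists.
Choose A and M: together they cover T5, T8, T3, T1 — every target.
Total install cost: 6 + 11 = 17.
No cover costs less than 17.

17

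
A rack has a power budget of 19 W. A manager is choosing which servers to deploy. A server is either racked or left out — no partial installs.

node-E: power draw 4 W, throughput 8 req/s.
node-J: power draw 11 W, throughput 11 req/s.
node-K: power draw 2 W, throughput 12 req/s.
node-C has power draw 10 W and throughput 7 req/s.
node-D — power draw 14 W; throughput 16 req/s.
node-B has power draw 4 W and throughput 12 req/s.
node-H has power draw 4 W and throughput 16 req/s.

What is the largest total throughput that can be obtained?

48

Take node-E, node-K, node-B, and node-H: power draw 4 + 2 + 4 + 4 = 14 ≤ 19, throughput 8 + 12 + 12 + 16 = 48.
No other feasible combination does better.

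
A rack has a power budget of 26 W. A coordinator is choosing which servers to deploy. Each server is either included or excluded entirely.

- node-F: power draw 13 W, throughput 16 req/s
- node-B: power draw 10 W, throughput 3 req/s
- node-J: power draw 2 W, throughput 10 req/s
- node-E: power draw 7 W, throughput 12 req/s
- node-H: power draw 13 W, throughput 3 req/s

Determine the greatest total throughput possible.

38

Take node-F, node-J, and node-E: power draw 13 + 2 + 7 = 22 ≤ 26, throughput 16 + 10 + 12 = 38.
No other feasible combination does better.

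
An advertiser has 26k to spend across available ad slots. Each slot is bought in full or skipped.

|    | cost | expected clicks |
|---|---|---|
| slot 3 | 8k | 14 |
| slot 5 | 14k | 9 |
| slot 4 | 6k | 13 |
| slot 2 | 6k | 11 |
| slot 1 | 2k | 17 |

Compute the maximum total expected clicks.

This is an integer program with binary decision variables.
slot 3 + slot 4 + slot 1: cost 8 + 6 + 2 = 16 ≤ 26, expected clicks 14 + 13 + 17 = 44.
slot 3 + slot 4 + slot 2 + slot 1: cost 8 + 6 + 6 + 2 = 22 ≤ 26, expected clicks 14 + 13 + 11 + 17 = 55.
slot 3 + slot 2 + slot 1: cost 8 + 6 + 2 = 16 ≤ 26, expected clicks 14 + 11 + 17 = 42.
Best is slot 3, slot 4, slot 2, and slot 1 with total expected clicks 55.

55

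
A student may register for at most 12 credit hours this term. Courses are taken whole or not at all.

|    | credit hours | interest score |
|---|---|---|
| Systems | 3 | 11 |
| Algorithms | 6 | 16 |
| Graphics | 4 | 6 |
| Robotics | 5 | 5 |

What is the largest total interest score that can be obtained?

Take Systems and Algorithms: credit hours 3 + 6 = 9 ≤ 12, interest score 11 + 16 = 27.
No other feasible combination does better.

27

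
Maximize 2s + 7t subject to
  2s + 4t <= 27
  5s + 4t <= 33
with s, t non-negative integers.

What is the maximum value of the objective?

(s,t)=(1,6): 2·1+4·6=26≤27, 5·1+4·6=29≤33, objective 44.
(s,t)=(0,6): 2·0+4·6=24≤27, 5·0+4·6=24≤33, objective 42.
(s,t)=(2,5): 2·2+4·5=24≤27, 5·2+4·5=30≤33, objective 39.
Maximum is 44 at (s,t)=(1,6).

44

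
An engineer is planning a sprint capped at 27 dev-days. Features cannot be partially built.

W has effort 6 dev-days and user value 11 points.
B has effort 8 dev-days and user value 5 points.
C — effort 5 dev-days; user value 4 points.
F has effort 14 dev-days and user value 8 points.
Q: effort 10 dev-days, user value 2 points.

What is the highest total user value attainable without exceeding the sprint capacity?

Allowing fractional choices, the relaxed optimum would be about 24.6, but features are indivisible.
W + C + F: effort 6 + 5 + 14 = 25 ≤ 27, user value 11 + 4 + 8 = 23.
W + B + C: effort 6 + 8 + 5 = 19 ≤ 27, user value 11 + 5 + 4 = 20.
W + F: effort 6 + 14 = 20 ≤ 27, user value 11 + 8 = 19.
Best is W, C, and F with total user value 23.

23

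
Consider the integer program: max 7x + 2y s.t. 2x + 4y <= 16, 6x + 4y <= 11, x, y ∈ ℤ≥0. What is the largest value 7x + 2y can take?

The continuous relaxation peaks at (1.83, 0) with value 12.83; rounding to a feasible lattice point costs some objective.
(x,y)=(1,1): 2·1+4·1=6≤16, 6·1+4·1=10≤11, objective 9.
(x,y)=(1,0): 2·1+4·0=2≤16, 6·1+4·0=6≤11, objective 7.
(x,y)=(0,2): 2·0+4·2=8≤16, 6·0+4·2=8≤11, objective 4.
The best lattice point is (1,1), giving 9.

9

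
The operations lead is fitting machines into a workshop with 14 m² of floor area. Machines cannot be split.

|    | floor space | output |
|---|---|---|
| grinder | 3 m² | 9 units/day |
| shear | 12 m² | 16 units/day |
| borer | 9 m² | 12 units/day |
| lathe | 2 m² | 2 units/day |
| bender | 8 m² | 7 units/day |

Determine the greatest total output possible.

23

This is a 0-1 knapsack instance.
grinder + borer: floor space 3 + 9 = 12 ≤ 14, output 9 + 12 = 21.
grinder + borer + lathe: floor space 3 + 9 + 2 = 14 ≤ 14, output 9 + 12 + 2 = 23.
Best is grinder, borer, and lathe with total output 23.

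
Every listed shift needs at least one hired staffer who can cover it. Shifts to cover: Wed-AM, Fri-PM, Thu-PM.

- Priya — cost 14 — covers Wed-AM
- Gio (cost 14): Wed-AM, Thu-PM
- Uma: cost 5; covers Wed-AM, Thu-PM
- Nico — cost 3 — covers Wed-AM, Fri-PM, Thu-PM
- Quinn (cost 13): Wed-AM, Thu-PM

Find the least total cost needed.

3

Nico alone covers Wed-AM, Fri-PM, Thu-PM — every shift.
Total cost: 3.
No cover costs less than 3.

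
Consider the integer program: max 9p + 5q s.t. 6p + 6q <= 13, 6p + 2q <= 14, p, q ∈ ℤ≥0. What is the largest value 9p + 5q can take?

18

The continuous relaxation peaks at (2.17, 0) with value 19.50; rounding to a feasible lattice point costs some objective.
(p,q)=(2,0): 6·2+6·0=12≤13, 6·2+2·0=12≤14, objective 18.
(p,q)=(1,1): 6·1+6·1=12≤13, 6·1+2·1=8≤14, objective 14.
(p,q)=(1,0): 6·1+6·0=6≤13, 6·1+2·0=6≤14, objective 9.
Maximum is 18 at (p,q)=(2,0).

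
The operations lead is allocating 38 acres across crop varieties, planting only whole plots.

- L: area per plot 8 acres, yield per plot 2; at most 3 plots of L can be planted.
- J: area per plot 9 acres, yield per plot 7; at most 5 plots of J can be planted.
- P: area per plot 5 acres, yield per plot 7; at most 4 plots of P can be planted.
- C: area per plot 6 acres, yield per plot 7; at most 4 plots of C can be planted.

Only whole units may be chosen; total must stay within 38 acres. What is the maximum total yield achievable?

This is a bounded integer knapsack.
4×P and 3×C: area 38 ≤ 38, yield 4·7 + 3·7 = 49.
2×P and 4×C: area 34 ≤ 38, yield 2·7 + 4·7 = 42.
Best is 49.

49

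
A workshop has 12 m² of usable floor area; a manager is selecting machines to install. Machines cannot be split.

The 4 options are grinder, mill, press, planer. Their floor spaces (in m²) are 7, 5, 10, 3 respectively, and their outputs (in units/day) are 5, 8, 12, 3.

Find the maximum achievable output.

Allowing fractional choices, the relaxed optimum would be about 16.4, but machines are indivisible.
press: floor space 10 ≤ 12, output 12.
grinder + mill: floor space 7 + 5 = 12 ≤ 12, output 5 + 8 = 13.
mill + planer: floor space 5 + 3 = 8 ≤ 12, output 8 + 3 = 11.
Best is grinder and mill with total output 13.

13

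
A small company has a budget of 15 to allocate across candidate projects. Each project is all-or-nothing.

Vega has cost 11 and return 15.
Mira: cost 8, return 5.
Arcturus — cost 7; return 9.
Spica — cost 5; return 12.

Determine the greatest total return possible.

Treat it as a binary knapsack problem.
Allowing fractional choices, the relaxed optimum would be about 25.6, but projects are indivisible.
Arcturus + Spica: cost 7 + 5 = 12 ≤ 15, return 9 + 12 = 21.
Mira + Spica: cost 8 + 5 = 13 ≤ 15, return 5 + 12 = 17.
Best is Arcturus and Spica with total return 21.

21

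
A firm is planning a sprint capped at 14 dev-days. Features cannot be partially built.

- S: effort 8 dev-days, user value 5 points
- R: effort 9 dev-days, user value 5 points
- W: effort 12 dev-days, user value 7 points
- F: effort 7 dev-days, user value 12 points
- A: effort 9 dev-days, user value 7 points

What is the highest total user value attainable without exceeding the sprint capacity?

Allowing fractional choices, the relaxed optimum would be about 17.4, but features are indivisible.
A: effort 9 ≤ 14, user value 7.
W: effort 12 ≤ 14, user value 7.
F: effort 7 ≤ 14, user value 12.
Best is F with total user value 12.

12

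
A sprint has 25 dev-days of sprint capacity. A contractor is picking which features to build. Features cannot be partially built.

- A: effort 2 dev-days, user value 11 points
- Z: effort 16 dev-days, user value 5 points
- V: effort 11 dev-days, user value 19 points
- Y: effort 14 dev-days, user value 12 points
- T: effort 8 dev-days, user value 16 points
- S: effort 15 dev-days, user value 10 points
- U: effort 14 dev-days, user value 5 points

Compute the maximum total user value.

46

A + V + T: effort 2 + 11 + 8 = 21 ≤ 25, user value 11 + 19 + 16 = 46.
A + Y + T: effort 2 + 14 + 8 = 24 ≤ 25, user value 11 + 12 + 16 = 39.
Best is A, V, and T with total user value 46.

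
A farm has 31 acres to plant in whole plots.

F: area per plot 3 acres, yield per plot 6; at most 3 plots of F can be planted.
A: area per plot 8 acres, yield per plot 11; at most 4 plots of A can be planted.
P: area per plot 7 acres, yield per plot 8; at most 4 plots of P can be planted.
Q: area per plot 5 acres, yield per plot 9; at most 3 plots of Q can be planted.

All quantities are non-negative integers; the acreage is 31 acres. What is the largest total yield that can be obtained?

F has the best ratio (6/3); taking only F gives at most 3×6 = 18 (stopped by the supply cap of 3).
Mixing does better — 3×F, 1×P, and 3×Q: area 31 ≤ 31, yield 3·6 + 1·8 + 3·9 = 53.

53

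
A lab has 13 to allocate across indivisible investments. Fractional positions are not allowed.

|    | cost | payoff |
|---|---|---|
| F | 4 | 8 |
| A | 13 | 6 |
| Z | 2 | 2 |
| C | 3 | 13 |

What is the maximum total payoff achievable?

Allowing fractional choices, the relaxed optimum would be about 24.8, but investments are indivisible.
F + C: cost 4 + 3 = 7 ≤ 13, payoff 8 + 13 = 21.
Z + C: cost 2 + 3 = 5 ≤ 13, payoff 2 + 13 = 15.
F + Z + C: cost 4 + 2 + 3 = 9 ≤ 13, payoff 8 + 2 + 13 = 23.
Best is F, Z, and C with total payoff 23.

23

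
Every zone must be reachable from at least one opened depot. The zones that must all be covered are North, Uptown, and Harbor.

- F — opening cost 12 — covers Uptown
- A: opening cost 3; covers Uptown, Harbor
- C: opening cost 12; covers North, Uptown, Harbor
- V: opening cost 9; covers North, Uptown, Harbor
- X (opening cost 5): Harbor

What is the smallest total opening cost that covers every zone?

9

The greedy cost-per-new-zone heuristic would pick A and V for 12, but a cheaper cover exists.
V alone covers North, Uptown, Harbor — every zone.
Total opening cost: 9.
No cover costs less than 9.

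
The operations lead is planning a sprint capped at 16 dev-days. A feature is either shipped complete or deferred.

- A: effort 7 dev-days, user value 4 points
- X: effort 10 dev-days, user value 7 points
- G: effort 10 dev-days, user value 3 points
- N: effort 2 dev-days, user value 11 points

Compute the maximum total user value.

Take X and N: effort 10 + 2 = 12 ≤ 16, user value 7 + 11 = 18.
No other feasible combination does better.

18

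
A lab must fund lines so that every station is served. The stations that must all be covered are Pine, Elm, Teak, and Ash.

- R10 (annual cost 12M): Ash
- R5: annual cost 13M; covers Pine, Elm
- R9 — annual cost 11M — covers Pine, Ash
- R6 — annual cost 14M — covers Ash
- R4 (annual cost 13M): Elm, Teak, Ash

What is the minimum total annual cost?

24

Choose R9 and R4: together they cover Pine, Elm, Teak, Ash — every station.
Total annual cost: 11 + 13 = 24.
No cover costs less than 24.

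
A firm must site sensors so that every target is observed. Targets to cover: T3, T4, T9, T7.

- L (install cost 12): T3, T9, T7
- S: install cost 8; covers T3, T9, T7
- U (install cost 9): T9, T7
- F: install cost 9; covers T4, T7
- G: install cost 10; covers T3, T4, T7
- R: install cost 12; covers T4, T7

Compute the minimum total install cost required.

17

This is an integer covering problem.
Choose S and F: together they cover T3, T4, T9, T7 — every target.
Total install cost: 8 + 9 = 17.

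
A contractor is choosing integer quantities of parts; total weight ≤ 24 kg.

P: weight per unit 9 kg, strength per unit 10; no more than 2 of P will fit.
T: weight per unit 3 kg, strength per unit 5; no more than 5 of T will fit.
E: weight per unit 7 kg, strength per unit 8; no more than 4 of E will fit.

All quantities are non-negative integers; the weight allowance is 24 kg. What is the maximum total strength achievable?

1×P and 5×T: weight 24 ≤ 24, strength 1·10 + 5·5 = 35.
5×T and 1×E: weight 22 ≤ 24, strength 5·5 + 1·8 = 33.
Best is 35.

35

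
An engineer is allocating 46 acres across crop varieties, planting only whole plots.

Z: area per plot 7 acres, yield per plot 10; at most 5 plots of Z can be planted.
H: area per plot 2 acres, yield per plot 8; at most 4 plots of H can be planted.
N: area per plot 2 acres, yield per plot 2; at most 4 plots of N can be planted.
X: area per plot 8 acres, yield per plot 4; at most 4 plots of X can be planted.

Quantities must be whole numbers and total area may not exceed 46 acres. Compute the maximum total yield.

5×Z, 4×H, and 1×N: area 45 ≤ 46, yield 5·10 + 4·8 + 1·2 = 84.
5×Z and 4×H: area 43 ≤ 46, yield 5·10 + 4·8 = 82.
Best is 84.

84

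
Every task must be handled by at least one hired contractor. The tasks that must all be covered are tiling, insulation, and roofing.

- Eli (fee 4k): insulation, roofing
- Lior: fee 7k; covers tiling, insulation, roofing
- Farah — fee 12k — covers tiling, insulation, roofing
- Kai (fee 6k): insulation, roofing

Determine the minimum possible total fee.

7

The greedy cost-per-new-task heuristic would pick Eli and Lior for 11, but a cheaper cover exists.
Lior alone covers tiling, insulation, roofing — every task.
Total fee: 7.
No cover costs less than 7.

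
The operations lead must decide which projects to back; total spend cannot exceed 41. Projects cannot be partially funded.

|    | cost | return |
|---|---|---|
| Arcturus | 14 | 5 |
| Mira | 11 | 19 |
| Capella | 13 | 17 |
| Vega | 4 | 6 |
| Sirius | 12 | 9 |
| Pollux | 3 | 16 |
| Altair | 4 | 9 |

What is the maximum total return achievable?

This is a 0-1 knapsack instance.
Allowing fractional choices, the relaxed optimum would be about 71.5, but projects are indivisible.
Mira + Capella + Sirius + Pollux: cost 11 + 13 + 12 + 3 = 39 ≤ 41, return 19 + 17 + 9 + 16 = 61.
Mira + Capella + Vega + Pollux + Altair: cost 11 + 13 + 4 + 3 + 4 = 35 ≤ 41, return 19 + 17 + 6 + 16 + 9 = 67.
Mira + Capella + Pollux + Altair: cost 11 + 13 + 3 + 4 = 31 ≤ 41, return 19 + 17 + 16 + 9 = 61.
Best is Mira, Capella, Vega, Pollux, and Altair with total return 67.

67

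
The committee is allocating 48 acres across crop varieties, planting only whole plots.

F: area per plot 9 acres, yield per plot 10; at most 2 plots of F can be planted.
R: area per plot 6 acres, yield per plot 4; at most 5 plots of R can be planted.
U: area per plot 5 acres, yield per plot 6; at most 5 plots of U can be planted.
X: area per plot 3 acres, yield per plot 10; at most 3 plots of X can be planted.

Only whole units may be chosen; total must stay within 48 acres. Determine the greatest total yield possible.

X has the best ratio (10/3); taking only X gives at most 3×10 = 30 (stopped by the supply cap of 3).
Mixing does better — 2×F, 4×U, and 3×X: area 47 ≤ 48, yield 2·10 + 4·6 + 3·10 = 74.

74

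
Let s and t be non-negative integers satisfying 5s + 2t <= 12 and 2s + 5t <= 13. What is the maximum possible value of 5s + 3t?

(s,t)=(2,1): 5·2+2·1=12≤12, 2·2+5·1=9≤13, objective 13.
(s,t)=(1,2): 5·1+2·2=9≤12, 2·1+5·2=12≤13, objective 11.
(s,t)=(2,0): 5·2+2·0=10≤12, 2·2+5·0=4≤13, objective 10.
The best lattice point is (2,1), giving 13.

13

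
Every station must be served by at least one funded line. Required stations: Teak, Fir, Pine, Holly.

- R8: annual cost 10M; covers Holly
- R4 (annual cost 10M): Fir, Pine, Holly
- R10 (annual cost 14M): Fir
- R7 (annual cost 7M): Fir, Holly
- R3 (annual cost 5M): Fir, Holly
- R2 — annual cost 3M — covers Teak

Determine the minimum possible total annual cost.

13

This is a weighted set-cover instance.
The greedy cost-per-new-station heuristic would pick R3, R2, and R4 for 18, but a cheaper cover exists.
Choose R4 and R2: together they cover Teak, Fir, Pine, Holly — every station.
Total annual cost: 10 + 3 = 13.
No cover costs less than 13.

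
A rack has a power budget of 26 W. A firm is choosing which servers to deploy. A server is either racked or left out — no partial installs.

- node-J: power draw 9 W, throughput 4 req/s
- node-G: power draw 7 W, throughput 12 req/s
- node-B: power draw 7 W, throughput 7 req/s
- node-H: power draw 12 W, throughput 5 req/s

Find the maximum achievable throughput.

24

This is an integer program with binary decision variables.
Allowing fractional choices, the relaxed optimum would be about 24.2, but servers are indivisible.
node-J + node-G + node-B: power draw 9 + 7 + 7 = 23 ≤ 26, throughput 4 + 12 + 7 = 23.
node-G + node-B: power draw 7 + 7 = 14 ≤ 26, throughput 12 + 7 = 19.
node-G + node-B + node-H: power draw 7 + 7 + 12 = 26 ≤ 26, throughput 12 + 7 + 5 = 24.
Best is node-G, node-B, and node-H with total throughput 24.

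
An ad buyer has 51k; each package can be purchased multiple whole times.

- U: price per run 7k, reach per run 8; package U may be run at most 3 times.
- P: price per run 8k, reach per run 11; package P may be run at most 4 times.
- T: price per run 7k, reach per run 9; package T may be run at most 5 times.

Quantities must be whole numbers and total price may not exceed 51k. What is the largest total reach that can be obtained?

67

This is a bounded integer knapsack.
Take 2×P and 5×T: price 51 ≤ 51, reach 2·11 + 5·9 = 67.
No other integer combination yields more.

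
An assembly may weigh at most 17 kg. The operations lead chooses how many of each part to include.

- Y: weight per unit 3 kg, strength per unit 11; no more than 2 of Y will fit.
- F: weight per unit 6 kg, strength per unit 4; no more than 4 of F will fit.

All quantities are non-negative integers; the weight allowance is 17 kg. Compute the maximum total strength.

26

2×Y: weight 6 ≤ 17, strength 2·11 = 22.
2×Y and 1×F: weight 12 ≤ 17, strength 2·11 + 1·4 = 26.
Best is 26.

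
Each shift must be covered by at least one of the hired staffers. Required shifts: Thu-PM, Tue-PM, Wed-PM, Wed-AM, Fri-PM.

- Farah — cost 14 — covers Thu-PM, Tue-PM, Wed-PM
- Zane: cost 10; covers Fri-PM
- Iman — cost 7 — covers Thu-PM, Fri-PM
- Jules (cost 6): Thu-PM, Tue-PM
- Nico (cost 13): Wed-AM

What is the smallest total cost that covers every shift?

34

The greedy cost-per-new-shift heuristic would pick Jules, Iman, Nico, and Farah for 40, but a cheaper cover exists.
Choose Farah, Iman, and Nico: together they cover Thu-PM, Tue-PM, Wed-PM, Wed-AM, Fri-PM — every shift.
Total cost: 14 + 7 + 13 = 34.
No cover costs less than 34.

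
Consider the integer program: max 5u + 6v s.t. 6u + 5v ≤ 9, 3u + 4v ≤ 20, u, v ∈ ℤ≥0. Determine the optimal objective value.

The continuous relaxation peaks at (0, 1.8) with value 10.80; rounding to a feasible lattice point costs some objective.
(u,v)=(0,1): 6·0+5·1=5≤9, 3·0+4·1=4≤20, objective 6.
(u,v)=(1,0): 6·1+5·0=6≤9, 3·1+4·0=3≤20, objective 5.
(u,v)=(0,0): 6·0+5·0=0≤9, 3·0+4·0=0≤20, objective 0.
No feasible integer point exceeds 6.

6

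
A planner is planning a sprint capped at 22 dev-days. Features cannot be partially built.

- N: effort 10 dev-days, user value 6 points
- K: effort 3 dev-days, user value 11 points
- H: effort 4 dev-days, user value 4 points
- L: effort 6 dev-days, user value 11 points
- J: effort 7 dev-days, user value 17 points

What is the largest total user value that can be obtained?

43

K + L + J: effort 3 + 6 + 7 = 16 ≤ 22, user value 11 + 11 + 17 = 39.
K + H + L + J: effort 3 + 4 + 6 + 7 = 20 ≤ 22, user value 11 + 4 + 11 + 17 = 43.
N + K + J: effort 10 + 3 + 7 = 20 ≤ 22, user value 6 + 11 + 17 = 34.
Best is K, H, L, and J with total user value 43.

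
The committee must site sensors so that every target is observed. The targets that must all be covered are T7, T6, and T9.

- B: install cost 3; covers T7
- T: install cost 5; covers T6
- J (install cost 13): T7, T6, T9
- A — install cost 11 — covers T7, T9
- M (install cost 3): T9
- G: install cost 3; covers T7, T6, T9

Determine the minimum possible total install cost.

This is an integer covering problem.
G alone covers T7, T6, T9 — every target.
Total install cost: 3.
No cover costs less than 3.

3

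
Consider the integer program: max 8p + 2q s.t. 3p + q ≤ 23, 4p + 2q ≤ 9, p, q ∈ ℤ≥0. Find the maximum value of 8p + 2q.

16

Relaxing integrality, the LP optimum is 18.00 at (p,q) = (2.25, 0), which is not an integer point.
(p,q)=(2,0): 3·2+1·0=6≤23, 4·2+2·0=8≤9, objective 16.
(p,q)=(1,1): 3·1+1·1=4≤23, 4·1+2·1=6≤9, objective 10.
(p,q)=(1,0): 3·1+1·0=3≤23, 4·1+2·0=4≤9, objective 8.
The best lattice point is (2,0), giving 16.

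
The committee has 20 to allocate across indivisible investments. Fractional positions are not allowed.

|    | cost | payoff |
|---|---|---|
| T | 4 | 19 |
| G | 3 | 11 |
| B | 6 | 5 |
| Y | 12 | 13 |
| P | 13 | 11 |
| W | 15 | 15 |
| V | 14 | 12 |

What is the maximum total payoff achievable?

T + G + P: cost 4 + 3 + 13 = 20 ≤ 20, payoff 19 + 11 + 11 = 41.
T + G + Y: cost 4 + 3 + 12 = 19 ≤ 20, payoff 19 + 11 + 13 = 43.
Best is T, G, and Y with total payoff 43.

43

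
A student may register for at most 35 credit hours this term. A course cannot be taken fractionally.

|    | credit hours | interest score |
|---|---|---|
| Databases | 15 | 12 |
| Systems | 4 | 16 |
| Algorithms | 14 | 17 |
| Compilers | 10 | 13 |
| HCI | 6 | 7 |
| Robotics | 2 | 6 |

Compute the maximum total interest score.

Systems + Algorithms + Compilers + Robotics: credit hours 4 + 14 + 10 + 2 = 30 ≤ 35, interest score 16 + 17 + 13 + 6 = 52.
Systems + Algorithms + Compilers + HCI: credit hours 4 + 14 + 10 + 6 = 34 ≤ 35, interest score 16 + 17 + 13 + 7 = 53.
Best is Systems, Algorithms, Compilers, and HCI with total interest score 53.

53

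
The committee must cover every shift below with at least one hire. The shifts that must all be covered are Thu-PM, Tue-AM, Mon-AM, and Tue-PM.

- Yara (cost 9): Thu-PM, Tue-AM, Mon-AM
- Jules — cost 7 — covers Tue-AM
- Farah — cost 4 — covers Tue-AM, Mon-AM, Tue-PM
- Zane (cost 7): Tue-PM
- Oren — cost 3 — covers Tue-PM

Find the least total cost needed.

12

This is a weighted set-cover instance.
The greedy cost-per-new-shift heuristic would pick Farah and Yara for 13, but a cheaper cover exists.
Choose Yara and Oren: together they cover Thu-PM, Tue-AM, Mon-AM, Tue-PM — every shift.
Total cost: 9 + 3 = 12.
No cover costs less than 12.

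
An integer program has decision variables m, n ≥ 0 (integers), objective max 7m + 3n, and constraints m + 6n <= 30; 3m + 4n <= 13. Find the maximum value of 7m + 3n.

The continuous relaxation peaks at (4.33, 0) with value 30.33; rounding to a feasible lattice point costs some objective.
(m,n)=(4,0): 1·4+6·0=4≤30, 3·4+4·0=12≤13, objective 28.
(m,n)=(3,1): 1·3+6·1=9≤30, 3·3+4·1=13≤13, objective 24.
(m,n)=(3,0): 1·3+6·0=3≤30, 3·3+4·0=9≤13, objective 21.
The best lattice point is (4,0), giving 28.

28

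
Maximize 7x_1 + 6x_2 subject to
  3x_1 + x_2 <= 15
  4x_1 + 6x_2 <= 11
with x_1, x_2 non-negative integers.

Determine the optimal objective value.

Relaxing integrality, the LP optimum is 19.25 at (x_1,x_2) = (2.75, 0), which is not an integer point.
(x_1,x_2)=(2,0): 3·2+1·0=6≤15, 4·2+6·0=8≤11, objective 14.
(x_1,x_2)=(1,1): 3·1+1·1=4≤15, 4·1+6·1=10≤11, objective 13.
(x_1,x_2)=(1,0): 3·1+1·0=3≤15, 4·1+6·0=4≤11, objective 7.
Maximum is 14 at (x_1,x_2)=(2,0).

14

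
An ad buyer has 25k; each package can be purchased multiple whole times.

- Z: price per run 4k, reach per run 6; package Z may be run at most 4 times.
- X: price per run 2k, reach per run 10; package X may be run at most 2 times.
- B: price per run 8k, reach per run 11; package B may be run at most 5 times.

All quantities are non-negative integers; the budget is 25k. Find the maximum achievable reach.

This is a bounded integer knapsack.
Take 3×Z, 2×X, and 1×B: price 24 ≤ 25, reach 3·6 + 2·10 + 1·11 = 49.
X has the best ratio (10/2) and is taken to its limit of 2; remaining capacity is filled optimally with the others.

49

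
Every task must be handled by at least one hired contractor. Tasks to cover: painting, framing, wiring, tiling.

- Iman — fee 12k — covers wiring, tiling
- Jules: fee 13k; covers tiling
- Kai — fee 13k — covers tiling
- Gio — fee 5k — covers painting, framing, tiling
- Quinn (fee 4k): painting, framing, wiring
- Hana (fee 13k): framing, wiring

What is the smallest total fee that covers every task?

9

This is an integer covering problem.
Choose Gio and Quinn: together they cover painting, framing, wiring, tiling — every task.
Total fee: 5 + 4 = 9.
No cover costs less than 9.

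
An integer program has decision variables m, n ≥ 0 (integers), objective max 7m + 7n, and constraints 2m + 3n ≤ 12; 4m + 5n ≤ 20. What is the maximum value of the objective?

35

(m,n)=(5,0): 2·5+3·0=10≤12, 4·5+5·0=20≤20, objective 35.
(m,n)=(4,0): 2·4+3·0=8≤12, 4·4+5·0=16≤20, objective 28.
Maximum is 35 at (m,n)=(5,0).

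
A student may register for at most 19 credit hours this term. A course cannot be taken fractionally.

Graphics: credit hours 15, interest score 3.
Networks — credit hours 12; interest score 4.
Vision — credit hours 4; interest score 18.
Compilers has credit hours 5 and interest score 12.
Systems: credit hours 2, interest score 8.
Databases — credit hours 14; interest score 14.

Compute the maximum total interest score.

Vision + Databases: credit hours 4 + 14 = 18 ≤ 19, interest score 18 + 14 = 32.
Vision + Compilers: credit hours 4 + 5 = 9 ≤ 19, interest score 18 + 12 = 30.
Vision + Compilers + Systems: credit hours 4 + 5 + 2 = 11 ≤ 19, interest score 18 + 12 + 8 = 38.
Best is Vision, Compilers, and Systems with total interest score 38.

38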